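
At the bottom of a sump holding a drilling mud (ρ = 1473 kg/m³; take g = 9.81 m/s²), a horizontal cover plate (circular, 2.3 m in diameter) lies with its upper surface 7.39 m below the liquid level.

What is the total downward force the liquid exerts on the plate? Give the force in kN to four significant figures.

γ = ρg = 1473 × 9.81 / 1000 = 14.45013 kN/m³.
The plate is horizontal, so pressure is uniform at p = γ·h = 14.45013 × 7.39 = 106.786 kN/m².
A = π(1.15)² = 4.15476 m².
F = p·A = 106.786 × 4.15476 = 443.67 kN.

F ≈ 443.7 kN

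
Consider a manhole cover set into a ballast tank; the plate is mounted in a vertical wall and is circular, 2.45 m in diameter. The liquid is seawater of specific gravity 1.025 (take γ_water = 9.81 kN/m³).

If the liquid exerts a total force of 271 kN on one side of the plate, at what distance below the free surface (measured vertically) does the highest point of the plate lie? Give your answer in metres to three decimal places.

γ = 1.025 × 9.81 = 10.05525 kN/m³.
A = π(1.225)² = 4.71435 m².
From F = γ·h_c·A, the centroid depth is h_c = 271/(10.05525 × 4.71435) = 5.71682 m.
The centroid is at the centre, 1.225 m below the top of the plate, so the highest point sits at h_top = 5.71682 − 1.225 = 4.49182 m below the surface.

d_top ≈ 4.492 m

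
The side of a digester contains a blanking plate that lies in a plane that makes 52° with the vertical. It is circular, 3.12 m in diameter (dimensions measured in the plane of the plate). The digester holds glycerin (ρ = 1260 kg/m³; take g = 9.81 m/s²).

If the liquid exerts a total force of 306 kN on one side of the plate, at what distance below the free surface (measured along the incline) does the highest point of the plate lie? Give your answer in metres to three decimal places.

y_top ≈ 3.699 m

γ = ρg = 1260 × 9.81 / 1000 = 12.3606 kN/m³.
A = π(1.56)² = 7.64538 m².
From F = γ·h_c·A, the centroid depth is h_c = 306/(12.3606 × 7.64538) = 3.23804 m.
The plate makes 52° with the vertical, i.e. θ = 90° − 52° = 38° to the horizontal. Measuring y along the incline from the free-surface line, vertical depth h = y·sinθ with sinθ = 0.615661.
Along the incline, y_c = h_c/sinθ = 3.23804/0.615661 = 5.25945 m.
The centroid is at the centre, 1.56 m below the top of the plate, so the highest point sits at y_top = 5.25945 − 1.56 = 3.69945 m along the incline.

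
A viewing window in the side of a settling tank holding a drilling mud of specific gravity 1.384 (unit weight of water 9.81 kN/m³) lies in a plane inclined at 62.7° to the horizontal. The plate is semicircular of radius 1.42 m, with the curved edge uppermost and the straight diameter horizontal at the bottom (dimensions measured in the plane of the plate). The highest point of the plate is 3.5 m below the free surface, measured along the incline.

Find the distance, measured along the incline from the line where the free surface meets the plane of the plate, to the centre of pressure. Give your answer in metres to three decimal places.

y_p = 4.350 m

γ = 1.384 × 9.81 = 13.57704 kN/m³.
Let θ = 62.7° be the plate's angle to the horizontal; measure y along the incline from where the plane meets the free surface. Vertical depth h = y·sinθ with sinθ = 0.888617.
The centroid lies 4r/(3π) = 0.602667 m above the diameter, so r − 4r/(3π) = 1.42 − 0.602667 = 0.817333 m below the topmost point, so y_c = 3.5 + 0.817333 = 4.31733 m and h_c = 4.31733 × 0.888617 = 3.83645 m.
A = πr²/2 = π × 1.42²/2 = 3.16735 m².
Resultant F = γ·h_c·A = 13.57704 × 3.83645 × 3.16735 = 164.98 kN.
I_c = (π/8 − 8/(9π))·r⁴ = 0.109757 × 1.42⁴ = 0.446258 m⁴.
Centre of pressure: y_p = y_c + I_c/(y_c·A) = 4.31733 + 0.446258/(4.31733 × 3.16735) = 4.31733 + 0.0326343 = 4.34996 m along the plane.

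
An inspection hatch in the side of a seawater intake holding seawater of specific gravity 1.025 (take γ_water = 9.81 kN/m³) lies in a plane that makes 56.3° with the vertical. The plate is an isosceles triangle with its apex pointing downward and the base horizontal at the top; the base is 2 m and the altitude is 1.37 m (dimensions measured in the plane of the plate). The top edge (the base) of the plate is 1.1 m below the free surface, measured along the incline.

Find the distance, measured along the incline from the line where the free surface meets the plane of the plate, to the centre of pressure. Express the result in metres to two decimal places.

y_p = 1.62 m

γ = 1.025 × 9.81 = 10.05525 kN/m³.
The plate makes 56.3° with the vertical, i.e. θ = 90° − 56.3° = 33.7° to the horizontal. Measuring y along the incline from the free-surface line, vertical depth h = y·sinθ with sinθ = 0.554844.
With the apex down, the centroid sits h/3 = 1.37/3 = 0.456667 m below the base (the top edge), so y_c = 1.1 + 0.456667 = 1.55667 m and h_c = 1.55667 × 0.554844 = 0.863709 m.
A = ½ × 2 × 1.37 = 1.37 m².
Resultant F = γ·h_c·A = 10.05525 × 0.863709 × 1.37 = 11.8982 kN.
I_c = b·h³/36 = 2 × 1.37³/36 = 0.142853 m⁴.
Centre of pressure: y_p = y_c + I_c/(y_c·A) = 1.55667 + 0.142853/(1.55667 × 1.37) = 1.55667 + 0.0669842 = 1.62365 m along the plane.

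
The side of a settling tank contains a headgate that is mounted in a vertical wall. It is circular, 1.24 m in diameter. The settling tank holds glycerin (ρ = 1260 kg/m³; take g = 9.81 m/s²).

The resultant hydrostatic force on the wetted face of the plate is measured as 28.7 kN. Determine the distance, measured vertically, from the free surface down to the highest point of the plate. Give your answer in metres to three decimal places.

d_top ≈ 1.303 m

γ = ρg = 1260 × 9.81 / 1000 = 12.3606 kN/m³.
A = π(0.62)² = 1.20763 m².
From F = γ·h_c·A, the centroid depth is h_c = 28.7/(12.3606 × 1.20763) = 1.92269 m.
The centroid is at the centre, 0.62 m below the top of the plate, so the highest point sits at h_top = 1.92269 − 0.62 = 1.30269 m below the surface.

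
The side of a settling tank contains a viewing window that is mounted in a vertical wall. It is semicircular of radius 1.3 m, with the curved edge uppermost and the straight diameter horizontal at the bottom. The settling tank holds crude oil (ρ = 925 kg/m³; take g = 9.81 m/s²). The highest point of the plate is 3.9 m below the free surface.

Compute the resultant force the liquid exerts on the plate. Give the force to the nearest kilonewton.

F ≈ 112 kN

γ = ρg = 925 × 9.81 / 1000 = 9.07425 kN/m³.
The centroid lies 4r/(3π) = 0.551737 m above the diameter, so r − 4r/(3π) = 1.3 − 0.551737 = 0.748263 m below the topmost point, so the centroid depth is h_c = 3.9 + 0.748263 = 4.64826 m.
A = πr²/2 = π × 1.3²/2 = 2.65465 m².
Resultant F = γ·h_c·A = 9.07425 × 4.64826 × 2.65465 = 111.972 kN.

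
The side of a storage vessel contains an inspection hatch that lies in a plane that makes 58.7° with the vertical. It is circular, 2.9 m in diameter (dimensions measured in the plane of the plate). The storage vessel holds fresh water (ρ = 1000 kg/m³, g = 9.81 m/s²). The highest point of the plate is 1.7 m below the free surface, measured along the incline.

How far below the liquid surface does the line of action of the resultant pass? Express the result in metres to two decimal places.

γ = ρg = 1000 × 9.81 = 9810 N/m³ = 9.81 kN/m³.
The plate makes 58.7° with the vertical, i.e. θ = 90° − 58.7° = 31.3° to the horizontal. Measuring y along the incline from the free-surface line, vertical depth h = y·sinθ with sinθ = 0.519519.
The centroid is at the centre, 1.45 m below the top of the plate, so y_c = 1.7 + 1.45 = 3.15 m and h_c = 3.15 × 0.519519 = 1.63648 m.
A = π(1.45)² = 6.6052 m².
Resultant F = γ·h_c·A = 9.81 × 1.63648 × 6.6052 = 106.039 kN.
I_c = πr⁴/4 = π × 1.45⁴/4 = 3.47186 m⁴.
Centre of pressure: y_p = y_c + I_c/(y_c·A) = 3.15 + 3.47186/(3.15 × 6.6052) = 3.15 + 0.166865 = 3.31686 m along the plane.
Vertically, h_p = y_p·sinθ = 3.31686 × 0.519519 = 1.72317 m.

h_p = 1.72 m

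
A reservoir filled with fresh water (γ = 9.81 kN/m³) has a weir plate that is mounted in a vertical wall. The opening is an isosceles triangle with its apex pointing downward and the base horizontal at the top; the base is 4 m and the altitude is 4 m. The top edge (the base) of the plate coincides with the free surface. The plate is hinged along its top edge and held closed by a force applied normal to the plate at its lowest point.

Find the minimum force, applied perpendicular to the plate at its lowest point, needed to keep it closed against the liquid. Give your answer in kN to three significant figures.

P ≈ 52.3 kN

γ = 9.81 kN/m³.
With the apex down, the centroid sits h/3 = 4/3 = 1.33333 m below the base (the top edge), so the centroid depth is h_c = 1.33333 m.
A = ½ × 4 × 4 = 8 m².
Resultant F = γ·h_c·A = 9.81 × 1.33333 × 8 = 104.64 kN.
I_c = b·h³/36 = 4 × 4³/36 = 7.11111 m⁴.
Centre of pressure: y_p = y_c + I_c/(y_c·A) = 1.33333 + 7.11111/(1.33333 × 8) = 1.33333 + 0.666668 = 2 m along the plane.
The resultant acts 1.33333 + 0.666668 = 2 m (along the plate) below the hinge at the top edge, so the moment about the hinge is M = F × 2 = 104.64 × 2 = 209.28 kN·m.
A normal force at the bottom, 4 m from the hinge, must supply this moment: P = 209.28/4 = 52.32 kN.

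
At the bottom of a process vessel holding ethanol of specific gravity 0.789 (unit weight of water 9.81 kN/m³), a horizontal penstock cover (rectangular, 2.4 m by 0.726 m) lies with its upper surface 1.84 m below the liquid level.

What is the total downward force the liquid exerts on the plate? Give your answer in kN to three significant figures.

F ≈ 24.8 kN

γ = 0.789 × 9.81 = 7.74009 kN/m³.
The plate is horizontal, so pressure is uniform at p = γ·h = 7.74009 × 1.84 = 14.2418 kN/m².
A = 2.4 × 0.726 = 1.7424 m².
F = p·A = 14.2418 × 1.7424 = 24.8149 kN.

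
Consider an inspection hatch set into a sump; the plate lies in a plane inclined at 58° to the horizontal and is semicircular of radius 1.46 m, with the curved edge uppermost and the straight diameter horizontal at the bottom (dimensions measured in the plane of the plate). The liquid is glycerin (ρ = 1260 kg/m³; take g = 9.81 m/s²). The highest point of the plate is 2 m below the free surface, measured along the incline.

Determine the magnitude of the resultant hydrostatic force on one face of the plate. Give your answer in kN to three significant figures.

F ≈ 99.7 kN

γ = ρg = 1260 × 9.81 / 1000 = 12.3606 kN/m³.
Let θ = 58° be the plate's angle to the horizontal; measure y along the incline from where the plane meets the free surface. Vertical depth h = y·sinθ with sinθ = 0.848048.
The centroid lies 4r/(3π) = 0.619643 m above the diameter, so r − 4r/(3π) = 1.46 − 0.619643 = 0.840357 m below the topmost point, so y_c = 2 + 0.840357 = 2.84036 m and h_c = 2.84036 × 0.848048 = 2.40876 m.
A = πr²/2 = π × 1.46²/2 = 3.34831 m².
Resultant F = γ·h_c·A = 12.3606 × 2.40876 × 3.34831 = 99.6916 kN.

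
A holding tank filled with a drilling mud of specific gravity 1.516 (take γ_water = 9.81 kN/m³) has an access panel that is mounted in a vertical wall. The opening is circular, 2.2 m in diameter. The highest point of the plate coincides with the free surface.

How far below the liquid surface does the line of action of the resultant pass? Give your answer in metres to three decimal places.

γ = 1.516 × 9.81 = 14.87196 kN/m³.
The centroid is at the centre, 1.1 m below the top of the plate, so the centroid depth is h_c = 1.1 m.
A = π(1.1)² = 3.80133 m².
Resultant F = γ·h_c·A = 14.87196 × 1.1 × 3.80133 = 62.1866 kN.
I_c = πr⁴/4 = π × 1.1⁴/4 = 1.1499 m⁴.
Centre of pressure: y_p = y_c + I_c/(y_c·A) = 1.1 + 1.1499/(1.1 × 3.80133) = 1.1 + 0.274999 = 1.375 m along the plane.

h_p = 1.375 m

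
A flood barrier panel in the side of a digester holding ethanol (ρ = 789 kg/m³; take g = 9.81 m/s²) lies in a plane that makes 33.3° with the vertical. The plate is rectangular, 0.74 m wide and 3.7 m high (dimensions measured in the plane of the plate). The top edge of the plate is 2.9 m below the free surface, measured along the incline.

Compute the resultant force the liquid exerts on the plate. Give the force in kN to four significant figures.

F ≈ 84.14 kN

γ = ρg = 789 × 9.81 / 1000 = 7.74009 kN/m³.
The plate makes 33.3° with the vertical, i.e. θ = 90° − 33.3° = 56.7° to the horizontal. Measuring y along the incline from the free-surface line, vertical depth h = y·sinθ with sinθ = 0.835807.
The centroid lies 3.7/2 = 1.85 m below the top edge, so y_c = 2.9 + 1.85 = 4.75 m and h_c = 4.75 × 0.835807 = 3.97008 m.
A = 0.74 × 3.7 = 2.738 m².
Resultant F = γ·h_c·A = 7.74009 × 3.97008 × 2.738 = 84.1354 kN.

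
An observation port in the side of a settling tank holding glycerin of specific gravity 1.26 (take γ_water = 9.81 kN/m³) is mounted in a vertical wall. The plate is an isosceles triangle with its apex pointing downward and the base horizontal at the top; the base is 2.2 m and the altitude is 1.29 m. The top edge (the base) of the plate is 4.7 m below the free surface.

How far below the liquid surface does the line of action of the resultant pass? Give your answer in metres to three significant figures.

γ = 1.26 × 9.81 = 12.3606 kN/m³.
With the apex down, the centroid sits h/3 = 1.29/3 = 0.43 m below the base (the top edge), so the centroid depth is h_c = 4.7 + 0.43 = 5.13 m.
A = ½ × 2.2 × 1.29 = 1.419 m².
Resultant F = γ·h_c·A = 12.3606 × 5.13 × 1.419 = 89.9786 kN.
I_c = b·h³/36 = 2.2 × 1.29³/36 = 0.131187 m⁴.
Centre of pressure: y_p = y_c + I_c/(y_c·A) = 5.13 + 0.131187/(5.13 × 1.419) = 5.13 + 0.0180215 = 5.14802 m along the plane.

h_p = 5.15 m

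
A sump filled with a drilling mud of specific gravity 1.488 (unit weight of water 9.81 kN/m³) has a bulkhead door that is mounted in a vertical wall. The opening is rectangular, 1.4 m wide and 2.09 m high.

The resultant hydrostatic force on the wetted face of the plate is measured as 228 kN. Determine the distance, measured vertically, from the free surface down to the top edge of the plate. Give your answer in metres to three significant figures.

γ = 1.488 × 9.81 = 14.59728 kN/m³.
A = 1.4 × 2.09 = 2.926 m².
From F = γ·h_c·A, the centroid depth is h_c = 228/(14.59728 × 2.926) = 5.33812 m.
The centroid lies 2.09/2 = 1.045 m below the top edge, so the top edge sits at h_top = 5.33812 − 1.045 = 4.29312 m below the surface.

d_top ≈ 4.29 m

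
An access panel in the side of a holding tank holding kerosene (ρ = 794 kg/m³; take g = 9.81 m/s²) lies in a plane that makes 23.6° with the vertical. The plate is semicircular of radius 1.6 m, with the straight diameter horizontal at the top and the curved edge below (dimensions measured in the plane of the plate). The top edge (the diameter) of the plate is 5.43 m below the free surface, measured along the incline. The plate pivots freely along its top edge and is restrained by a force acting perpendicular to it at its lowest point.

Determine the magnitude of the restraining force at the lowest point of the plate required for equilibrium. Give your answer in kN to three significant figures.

P ≈ 77.6 kN

γ = ρg = 794 × 9.81 / 1000 = 7.78914 kN/m³.
The plate makes 23.6° with the vertical, i.e. θ = 90° − 23.6° = 66.4° to the horizontal. Measuring y along the incline from the free-surface line, vertical depth h = y·sinθ with sinθ = 0.916363.
The centroid of a semicircle lies 4r/(3π) = 0.679061 m from the diameter, here below the top edge, so y_c = 5.43 + 0.679061 = 6.10906 m and h_c = 6.10906 × 0.916363 = 5.59812 m.
A = πr²/2 = π × 1.6²/2 = 4.02124 m².
Resultant F = γ·h_c·A = 7.78914 × 5.59812 × 4.02124 = 175.344 kN.
I_c = (π/8 − 8/(9π))·r⁴ = 0.109757 × 1.6⁴ = 0.719303 m⁴.
Centre of pressure: y_p = y_c + I_c/(y_c·A) = 6.10906 + 0.719303/(6.10906 × 4.02124) = 6.10906 + 0.0292804 = 6.13834 m along the plane.
The resultant acts 0.679061 + 0.0292804 = 0.708341 m (along the plate) below the hinge at the top edge, so the moment about the hinge is M = F × 0.708341 = 175.344 × 0.708341 = 124.203 kN·m.
A normal force at the bottom, 1.6 m from the hinge, must supply this moment: P = 124.203/1.6 = 77.6269 kN.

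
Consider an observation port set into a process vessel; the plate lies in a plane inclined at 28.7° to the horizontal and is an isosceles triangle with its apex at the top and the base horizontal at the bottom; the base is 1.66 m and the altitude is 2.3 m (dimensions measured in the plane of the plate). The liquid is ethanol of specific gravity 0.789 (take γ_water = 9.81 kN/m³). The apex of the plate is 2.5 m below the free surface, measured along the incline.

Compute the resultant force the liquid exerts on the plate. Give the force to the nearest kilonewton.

γ = 0.789 × 9.81 = 7.74009 kN/m³.
Let θ = 28.7° be the plate's angle to the horizontal; measure y along the incline from where the plane meets the free surface. Vertical depth h = y·sinθ with sinθ = 0.480223.
With the apex up, the centroid sits 2h/3 = 2 × 2.3/3 = 1.53333 m below the apex, so y_c = 2.5 + 1.53333 = 4.03333 m and h_c = 4.03333 × 0.480223 = 1.9369 m.
A = ½ × 1.66 × 2.3 = 1.909 m².
Resultant F = γ·h_c·A = 7.74009 × 1.9369 × 1.909 = 28.6193 kN.

F ≈ 29 kN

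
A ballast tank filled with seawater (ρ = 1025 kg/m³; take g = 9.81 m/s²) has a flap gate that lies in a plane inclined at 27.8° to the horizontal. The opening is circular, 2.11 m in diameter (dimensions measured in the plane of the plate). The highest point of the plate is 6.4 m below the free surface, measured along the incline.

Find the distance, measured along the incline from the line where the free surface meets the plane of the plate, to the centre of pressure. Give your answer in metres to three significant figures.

γ = ρg = 1025 × 9.81 / 1000 = 10.05525 kN/m³.
Let θ = 27.8° be the plate's angle to the horizontal; measure y along the incline from where the plane meets the free surface. Vertical depth h = y·sinθ with sinθ = 0.466387.
The centroid is at the centre, 1.055 m below the top of the plate, so y_c = 6.4 + 1.055 = 7.455 m and h_c = 7.455 × 0.466387 = 3.47692 m.
A = π(1.055)² = 3.49667 m².
Resultant F = γ·h_c·A = 10.05525 × 3.47692 × 3.49667 = 122.248 kN.
I_c = πr⁴/4 = π × 1.055⁴/4 = 0.972971 m⁴.
Centre of pressure: y_p = y_c + I_c/(y_c·A) = 7.455 + 0.972971/(7.455 × 3.49667) = 7.455 + 0.0373248 = 7.49232 m along the plane.

y_p = 7.49 m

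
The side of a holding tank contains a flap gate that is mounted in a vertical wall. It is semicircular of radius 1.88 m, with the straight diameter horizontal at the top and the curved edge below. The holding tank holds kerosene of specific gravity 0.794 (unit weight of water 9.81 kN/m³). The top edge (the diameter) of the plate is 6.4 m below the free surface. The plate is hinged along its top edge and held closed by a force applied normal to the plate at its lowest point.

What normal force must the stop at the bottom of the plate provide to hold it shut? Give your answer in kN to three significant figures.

P ≈ 138 kN

γ = 0.794 × 9.81 = 7.78914 kN/m³.
The centroid of a semicircle lies 4r/(3π) = 0.797897 m from the diameter, here below the top edge, so the centroid depth is h_c = 6.4 + 0.797897 = 7.1979 m.
A = πr²/2 = π × 1.88²/2 = 5.55182 m².
Resultant F = γ·h_c·A = 7.78914 × 7.1979 × 5.55182 = 311.265 kN.
I_c = (π/8 − 8/(9π))·r⁴ = 0.109757 × 1.88⁴ = 1.37108 m⁴.
Centre of pressure: y_p = y_c + I_c/(y_c·A) = 7.1979 + 1.37108/(7.1979 × 5.55182) = 7.1979 + 0.0343101 = 7.23221 m along the plane.
The resultant acts 0.797897 + 0.0343101 = 0.832207 m (along the plate) below the hinge at the top edge, so the moment about the hinge is M = F × 0.832207 = 311.265 × 0.832207 = 259.037 kN·m.
A normal force at the bottom, 1.88 m from the hinge, must supply this moment: P = 259.037/1.88 = 137.786 kN.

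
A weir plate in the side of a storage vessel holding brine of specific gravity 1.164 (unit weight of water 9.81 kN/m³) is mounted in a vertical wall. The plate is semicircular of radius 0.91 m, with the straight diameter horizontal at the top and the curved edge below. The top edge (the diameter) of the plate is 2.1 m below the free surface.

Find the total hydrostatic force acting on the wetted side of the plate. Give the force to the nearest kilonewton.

γ = 1.164 × 9.81 = 11.41884 kN/m³.
The centroid of a semicircle lies 4r/(3π) = 0.386216 m from the diameter, here below the top edge, so the centroid depth is h_c = 2.1 + 0.386216 = 2.48622 m.
A = πr²/2 = π × 0.91²/2 = 1.30078 m².
Resultant F = γ·h_c·A = 11.41884 × 2.48622 × 1.30078 = 36.9288 kN.

F ≈ 37 kN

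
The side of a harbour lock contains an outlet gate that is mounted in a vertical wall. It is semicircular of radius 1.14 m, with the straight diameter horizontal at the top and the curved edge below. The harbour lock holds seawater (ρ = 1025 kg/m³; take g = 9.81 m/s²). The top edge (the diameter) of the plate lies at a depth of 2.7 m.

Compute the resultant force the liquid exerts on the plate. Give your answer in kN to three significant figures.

γ = ρg = 1025 × 9.81 / 1000 = 10.05525 kN/m³.
The centroid of a semicircle lies 4r/(3π) = 0.483831 m from the diameter, here below the top edge, so the centroid depth is h_c = 2.7 + 0.483831 = 3.18383 m.
A = πr²/2 = π × 1.14²/2 = 2.04141 m².
Resultant F = γ·h_c·A = 10.05525 × 3.18383 × 2.04141 = 65.3541 kN.

F ≈ 65.4 kN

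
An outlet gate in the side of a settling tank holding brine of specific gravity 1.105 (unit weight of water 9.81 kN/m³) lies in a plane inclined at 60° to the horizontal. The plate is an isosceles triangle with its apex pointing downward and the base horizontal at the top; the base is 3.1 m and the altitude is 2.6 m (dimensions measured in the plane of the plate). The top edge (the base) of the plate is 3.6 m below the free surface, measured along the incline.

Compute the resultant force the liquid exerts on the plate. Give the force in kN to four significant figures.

F ≈ 169.0 kN

γ = 1.105 × 9.81 = 10.84005 kN/m³.
Let θ = 60° be the plate's angle to the horizontal; measure y along the incline from where the plane meets the free surface. Vertical depth h = y·sinθ with sinθ = 0.866025.
With the apex down, the centroid sits h/3 = 2.6/3 = 0.866667 m below the base (the top edge), so y_c = 3.6 + 0.866667 = 4.46667 m and h_c = 4.46667 × 0.866025 = 3.86825 m.
A = ½ × 3.1 × 2.6 = 4.03 m².
Resultant F = γ·h_c·A = 10.84005 × 3.86825 × 4.03 = 168.986 kN.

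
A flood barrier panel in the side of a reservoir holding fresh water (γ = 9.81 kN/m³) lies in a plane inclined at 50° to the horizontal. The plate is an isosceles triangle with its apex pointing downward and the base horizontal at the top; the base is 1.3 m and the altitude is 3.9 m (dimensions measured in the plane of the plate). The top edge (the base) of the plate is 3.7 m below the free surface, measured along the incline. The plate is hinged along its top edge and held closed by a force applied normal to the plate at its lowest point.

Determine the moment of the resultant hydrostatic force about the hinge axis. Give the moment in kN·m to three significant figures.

γ = 9.81 kN/m³.
Let θ = 50° be the plate's angle to the horizontal; measure y along the incline from where the plane meets the free surface. Vertical depth h = y·sinθ with sinθ = 0.766044.
With the apex down, the centroid sits h/3 = 3.9/3 = 1.3 m below the base (the top edge), so y_c = 3.7 + 1.3 = 5 m and h_c = 5 × 0.766044 = 3.83022 m.
A = ½ × 1.3 × 3.9 = 2.535 m².
Resultant F = γ·h_c·A = 9.81 × 3.83022 × 2.535 = 95.2513 kN.
I_c = b·h³/36 = 1.3 × 3.9³/36 = 2.14208 m⁴.
Centre of pressure: y_p = y_c + I_c/(y_c·A) = 5 + 2.14208/(5 × 2.535) = 5 + 0.169 = 5.169 m along the plane.
The resultant acts 1.3 + 0.169 = 1.469 m (along the plate) below the hinge at the top edge, so the moment about the hinge is M = F × 1.469 = 95.2513 × 1.469 = 139.924 kN·m.

M ≈ 140 kN·m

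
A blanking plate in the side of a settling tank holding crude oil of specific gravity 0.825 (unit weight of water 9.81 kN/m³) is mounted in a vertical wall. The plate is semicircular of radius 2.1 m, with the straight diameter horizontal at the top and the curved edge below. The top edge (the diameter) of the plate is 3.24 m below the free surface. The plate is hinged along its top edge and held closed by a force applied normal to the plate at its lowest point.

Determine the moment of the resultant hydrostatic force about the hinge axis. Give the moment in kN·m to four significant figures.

M ≈ 223.7 kN·m

γ = 0.825 × 9.81 = 8.09325 kN/m³.
The centroid of a semicircle lies 4r/(3π) = 0.891268 m from the diameter, here below the top edge, so the centroid depth is h_c = 3.24 + 0.891268 = 4.13127 m.
A = πr²/2 = π × 2.1²/2 = 6.92721 m².
Resultant F = γ·h_c·A = 8.09325 × 4.13127 × 6.92721 = 231.614 kN.
I_c = (π/8 − 8/(9π))·r⁴ = 0.109757 × 2.1⁴ = 2.13457 m⁴.
Centre of pressure: y_p = y_c + I_c/(y_c·A) = 4.13127 + 2.13457/(4.13127 × 6.92721) = 4.13127 + 0.0745879 = 4.20586 m along the plane.
The resultant acts 0.891268 + 0.0745879 = 0.965856 m (along the plate) below the hinge at the top edge, so the moment about the hinge is M = F × 0.965856 = 231.614 × 0.965856 = 223.706 kN·m.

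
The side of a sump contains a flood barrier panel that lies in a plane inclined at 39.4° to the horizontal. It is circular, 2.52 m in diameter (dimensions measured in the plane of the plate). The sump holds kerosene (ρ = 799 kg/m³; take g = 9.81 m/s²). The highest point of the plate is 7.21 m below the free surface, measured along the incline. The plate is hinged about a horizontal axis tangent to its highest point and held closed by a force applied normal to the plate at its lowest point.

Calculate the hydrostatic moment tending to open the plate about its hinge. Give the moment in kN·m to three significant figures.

M ≈ 275 kN·m

γ = ρg = 799 × 9.81 / 1000 = 7.83819 kN/m³.
Let θ = 39.4° be the plate's angle to the horizontal; measure y along the incline from where the plane meets the free surface. Vertical depth h = y·sinθ with sinθ = 0.634731.
The centroid is at the centre, 1.26 m below the top of the plate, so y_c = 7.21 + 1.26 = 8.47 m and h_c = 8.47 × 0.634731 = 5.37617 m.
A = π(1.26)² = 4.98759 m².
Resultant F = γ·h_c·A = 7.83819 × 5.37617 × 4.98759 = 210.174 kN.
I_c = πr⁴/4 = π × 1.26⁴/4 = 1.97958 m⁴.
Centre of pressure: y_p = y_c + I_c/(y_c·A) = 8.47 + 1.97958/(8.47 × 4.98759) = 8.47 + 0.0468596 = 8.51686 m along the plane.
The resultant acts 1.26 + 0.0468596 = 1.30686 m (along the plate) below the hinge at the top edge, so the moment about the hinge is M = F × 1.30686 = 210.174 × 1.30686 = 274.668 kN·m.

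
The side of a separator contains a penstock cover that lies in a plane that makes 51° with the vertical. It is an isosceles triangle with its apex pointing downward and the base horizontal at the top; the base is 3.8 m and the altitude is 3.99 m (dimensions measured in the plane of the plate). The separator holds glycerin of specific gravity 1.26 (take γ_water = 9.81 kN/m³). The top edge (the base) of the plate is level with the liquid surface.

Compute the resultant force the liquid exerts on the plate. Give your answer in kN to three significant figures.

γ = 1.26 × 9.81 = 12.3606 kN/m³.
The plate makes 51° with the vertical, i.e. θ = 90° − 51° = 39° to the horizontal. Measuring y along the incline from the free-surface line, vertical depth h = y·sinθ with sinθ = 0.629320.
With the apex down, the centroid sits h/3 = 3.99/3 = 1.33 m below the base (the top edge), so y_c = 1.33 m and h_c = 1.33 × 0.629320 = 0.836996 m.
A = ½ × 3.8 × 3.99 = 7.581 m².
Resultant F = γ·h_c·A = 12.3606 × 0.836996 × 7.581 = 78.4313 kN.

F ≈ 78.4 kN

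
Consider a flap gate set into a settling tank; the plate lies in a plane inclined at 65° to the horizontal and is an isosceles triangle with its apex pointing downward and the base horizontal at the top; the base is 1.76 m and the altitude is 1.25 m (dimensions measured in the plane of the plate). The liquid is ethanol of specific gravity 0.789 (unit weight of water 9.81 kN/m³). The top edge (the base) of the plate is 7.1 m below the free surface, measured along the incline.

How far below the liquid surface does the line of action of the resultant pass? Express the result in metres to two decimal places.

h_p = 6.82 m

γ = 0.789 × 9.81 = 7.74009 kN/m³.
Let θ = 65° be the plate's angle to the horizontal; measure y along the incline from where the plane meets the free surface. Vertical depth h = y·sinθ with sinθ = 0.906308.
With the apex down, the centroid sits h/3 = 1.25/3 = 0.416667 m below the base (the top edge), so y_c = 7.1 + 0.416667 = 7.51667 m and h_c = 7.51667 × 0.906308 = 6.81242 m.
A = ½ × 1.76 × 1.25 = 1.1 m².
Resultant F = γ·h_c·A = 7.74009 × 6.81242 × 1.1 = 58.0016 kN.
I_c = b·h³/36 = 1.76 × 1.25³/36 = 0.0954861 m⁴.
Centre of pressure: y_p = y_c + I_c/(y_c·A) = 7.51667 + 0.0954861/(7.51667 × 1.1) = 7.51667 + 0.0115484 = 7.52822 m along the plane.
Vertically, h_p = y_p·sinθ = 7.52822 × 0.906308 = 6.82289 m.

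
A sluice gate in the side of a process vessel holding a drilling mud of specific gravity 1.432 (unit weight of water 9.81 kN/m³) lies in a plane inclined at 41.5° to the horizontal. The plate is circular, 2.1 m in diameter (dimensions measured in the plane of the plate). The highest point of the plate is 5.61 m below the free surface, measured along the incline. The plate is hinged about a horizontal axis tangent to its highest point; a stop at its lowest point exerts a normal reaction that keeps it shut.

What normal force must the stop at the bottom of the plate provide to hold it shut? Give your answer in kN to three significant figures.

γ = 1.432 × 9.81 = 14.04792 kN/m³.
Let θ = 41.5° be the plate's angle to the horizontal; measure y along the incline from where the plane meets the free surface. Vertical depth h = y·sinθ with sinθ = 0.662620.
The centroid is at the centre, 1.05 m below the top of the plate, so y_c = 5.61 + 1.05 = 6.66 m and h_c = 6.66 × 0.662620 = 4.41305 m.
A = π(1.05)² = 3.46361 m².
Resultant F = γ·h_c·A = 14.04792 × 4.41305 × 3.46361 = 214.724 kN.
I_c = πr⁴/4 = π × 1.05⁴/4 = 0.954656 m⁴.
Centre of pressure: y_p = y_c + I_c/(y_c·A) = 6.66 + 0.954656/(6.66 × 3.46361) = 6.66 + 0.0413851 = 6.70139 m along the plane.
The resultant acts 1.05 + 0.0413851 = 1.09139 m (along the plate) below the hinge at the top edge, so the moment about the hinge is M = F × 1.09139 = 214.724 × 1.09139 = 234.348 kN·m.
A normal force at the bottom, 2.1 m from the hinge, must supply this moment: P = 234.348/2.1 = 111.594 kN.

P ≈ 112 kN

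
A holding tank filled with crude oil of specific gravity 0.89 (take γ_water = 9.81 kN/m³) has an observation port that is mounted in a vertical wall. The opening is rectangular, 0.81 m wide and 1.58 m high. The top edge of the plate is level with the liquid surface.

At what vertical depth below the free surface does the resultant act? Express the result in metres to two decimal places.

h_p = 1.05 m

γ = 0.89 × 9.81 = 8.7309 kN/m³.
The centroid lies 1.58/2 = 0.79 m below the top edge, so the centroid depth is h_c = 0.79 m.
A = 0.81 × 1.58 = 1.2798 m².
Resultant F = γ·h_c·A = 8.7309 × 0.79 × 1.2798 = 8.82731 kN.
I_c = b·h³/12 = 0.81 × 1.58³/12 = 0.266241 m⁴.
Centre of pressure: y_p = y_c + I_c/(y_c·A) = 0.79 + 0.266241/(0.79 × 1.2798) = 0.79 + 0.263333 = 1.05333 m along the plane.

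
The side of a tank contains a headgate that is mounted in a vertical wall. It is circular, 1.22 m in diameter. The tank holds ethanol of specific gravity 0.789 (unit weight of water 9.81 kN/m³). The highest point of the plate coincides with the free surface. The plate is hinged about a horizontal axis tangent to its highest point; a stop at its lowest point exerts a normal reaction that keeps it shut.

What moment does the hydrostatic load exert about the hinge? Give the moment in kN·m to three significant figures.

γ = 0.789 × 9.81 = 7.74009 kN/m³.
The centroid is at the centre, 0.61 m below the top of the plate, so the centroid depth is h_c = 0.61 m.
A = π(0.61)² = 1.16899 m².
Resultant F = γ·h_c·A = 7.74009 × 0.61 × 1.16899 = 5.51933 kN.
I_c = πr⁴/4 = π × 0.61⁴/4 = 0.108745 m⁴.
Centre of pressure: y_p = y_c + I_c/(y_c·A) = 0.61 + 0.108745/(0.61 × 1.16899) = 0.61 + 0.1525 = 0.7625 m along the plane.
The resultant acts 0.61 + 0.1525 = 0.7625 m (along the plate) below the hinge at the top edge, so the moment about the hinge is M = F × 0.7625 = 5.51933 × 0.7625 = 4.20849 kN·m.

M ≈ 4.21 kN·m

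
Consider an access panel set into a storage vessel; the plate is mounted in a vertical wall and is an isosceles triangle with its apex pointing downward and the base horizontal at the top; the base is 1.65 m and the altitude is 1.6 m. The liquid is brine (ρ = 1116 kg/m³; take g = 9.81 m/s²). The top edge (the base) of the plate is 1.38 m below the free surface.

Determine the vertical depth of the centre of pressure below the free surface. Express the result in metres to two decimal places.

h_p = 1.99 m

γ = ρg = 1116 × 9.81 / 1000 = 10.94796 kN/m³.
With the apex down, the centroid sits h/3 = 1.6/3 = 0.533333 m below the base (the top edge), so the centroid depth is h_c = 1.38 + 0.533333 = 1.91333 m.
A = ½ × 1.65 × 1.6 = 1.32 m².
Resultant F = γ·h_c·A = 10.94796 × 1.91333 × 1.32 = 27.6501 kN.
I_c = b·h³/36 = 1.65 × 1.6³/36 = 0.187733 m⁴.
Centre of pressure: y_p = y_c + I_c/(y_c·A) = 1.91333 + 0.187733/(1.91333 × 1.32) = 1.91333 + 0.0743322 = 1.98766 m along the plane.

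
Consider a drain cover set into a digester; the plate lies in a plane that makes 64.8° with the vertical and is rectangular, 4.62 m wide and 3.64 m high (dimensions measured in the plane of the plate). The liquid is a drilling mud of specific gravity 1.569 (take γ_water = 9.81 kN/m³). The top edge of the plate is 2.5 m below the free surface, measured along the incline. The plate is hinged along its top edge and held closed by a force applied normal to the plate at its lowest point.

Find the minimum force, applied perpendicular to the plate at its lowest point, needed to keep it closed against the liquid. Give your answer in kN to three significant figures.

P ≈ 271 kN

γ = 1.569 × 9.81 = 15.39189 kN/m³.
The plate makes 64.8° with the vertical, i.e. θ = 90° − 64.8° = 25.2° to the horizontal. Measuring y along the incline from the free-surface line, vertical depth h = y·sinθ with sinθ = 0.425779.
The centroid lies 3.64/2 = 1.82 m below the top edge, so y_c = 2.5 + 1.82 = 4.32 m and h_c = 4.32 × 0.425779 = 1.83937 m.
A = 4.62 × 3.64 = 16.8168 m².
Resultant F = γ·h_c·A = 15.39189 × 1.83937 × 16.8168 = 476.107 kN.
I_c = b·h³/12 = 4.62 × 3.64³/12 = 18.568 m⁴.
Centre of pressure: y_p = y_c + I_c/(y_c·A) = 4.32 + 18.568/(4.32 × 16.8168) = 4.32 + 0.255587 = 4.57559 m along the plane.
The resultant acts 1.82 + 0.255587 = 2.07559 m (along the plate) below the hinge at the top edge, so the moment about the hinge is M = F × 2.07559 = 476.107 × 2.07559 = 988.203 kN·m.
A normal force at the bottom, 3.64 m from the hinge, must supply this moment: P = 988.203/3.64 = 271.484 kN.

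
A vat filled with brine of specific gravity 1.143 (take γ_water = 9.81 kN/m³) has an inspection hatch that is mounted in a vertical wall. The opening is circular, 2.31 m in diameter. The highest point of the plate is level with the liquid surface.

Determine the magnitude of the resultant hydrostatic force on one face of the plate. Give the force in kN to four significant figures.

F ≈ 54.28 kN

γ = 1.143 × 9.81 = 11.21283 kN/m³.
The centroid is at the centre, 1.155 m below the top of the plate, so the centroid depth is h_c = 1.155 m.
A = π(1.155)² = 4.19096 m².
Resultant F = γ·h_c·A = 11.21283 × 1.155 × 4.19096 = 54.2764 kN.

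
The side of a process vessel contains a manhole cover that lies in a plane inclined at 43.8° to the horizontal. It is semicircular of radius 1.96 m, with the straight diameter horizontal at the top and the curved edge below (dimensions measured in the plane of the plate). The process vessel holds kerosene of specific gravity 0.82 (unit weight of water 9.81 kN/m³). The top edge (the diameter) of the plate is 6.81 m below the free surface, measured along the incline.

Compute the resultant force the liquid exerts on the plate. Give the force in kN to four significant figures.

F ≈ 256.7 kN

γ = 0.82 × 9.81 = 8.0442 kN/m³.
Let θ = 43.8° be the plate's angle to the horizontal; measure y along the incline from where the plane meets the free surface. Vertical depth h = y·sinθ with sinθ = 0.692143.
The centroid of a semicircle lies 4r/(3π) = 0.83185 m from the diameter, here below the top edge, so y_c = 6.81 + 0.83185 = 7.64185 m and h_c = 7.64185 × 0.692143 = 5.28925 m.
A = πr²/2 = π × 1.96²/2 = 6.03437 m².
Resultant F = γ·h_c·A = 8.0442 × 5.28925 × 6.03437 = 256.749 kN.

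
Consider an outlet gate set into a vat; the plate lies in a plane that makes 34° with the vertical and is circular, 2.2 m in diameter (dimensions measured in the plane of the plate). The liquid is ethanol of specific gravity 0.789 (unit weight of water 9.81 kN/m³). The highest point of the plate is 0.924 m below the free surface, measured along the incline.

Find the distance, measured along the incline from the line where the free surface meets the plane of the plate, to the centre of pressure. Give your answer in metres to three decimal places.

γ = 0.789 × 9.81 = 7.74009 kN/m³.
The plate makes 34° with the vertical, i.e. θ = 90° − 34° = 56° to the horizontal. Measuring y along the incline from the free-surface line, vertical depth h = y·sinθ with sinθ = 0.829038.
The centroid is at the centre, 1.1 m below the top of the plate, so y_c = 0.924 + 1.1 = 2.024 m and h_c = 2.024 × 0.829038 = 1.67797 m.
A = π(1.1)² = 3.80133 m².
Resultant F = γ·h_c·A = 7.74009 × 1.67797 × 3.80133 = 49.3703 kN.
I_c = πr⁴/4 = π × 1.1⁴/4 = 1.1499 m⁴.
Centre of pressure: y_p = y_c + I_c/(y_c·A) = 2.024 + 1.1499/(2.024 × 3.80133) = 2.024 + 0.149456 = 2.17346 m along the plane.

y_p = 2.173 m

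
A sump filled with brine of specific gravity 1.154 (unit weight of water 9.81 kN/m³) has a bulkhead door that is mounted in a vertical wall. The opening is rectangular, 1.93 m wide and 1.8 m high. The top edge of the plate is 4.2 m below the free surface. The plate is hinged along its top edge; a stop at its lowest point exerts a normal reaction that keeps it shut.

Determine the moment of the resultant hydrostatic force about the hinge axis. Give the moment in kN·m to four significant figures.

γ = 1.154 × 9.81 = 11.32074 kN/m³.
The centroid lies 1.8/2 = 0.9 m below the top edge, so the centroid depth is h_c = 4.2 + 0.9 = 5.1 m.
A = 1.93 × 1.8 = 3.474 m².
Resultant F = γ·h_c·A = 11.32074 × 5.1 × 3.474 = 200.574 kN.
I_c = b·h³/12 = 1.93 × 1.8³/12 = 0.93798 m⁴.
Centre of pressure: y_p = y_c + I_c/(y_c·A) = 5.1 + 0.93798/(5.1 × 3.474) = 5.1 + 0.0529412 = 5.15294 m along the plane.
The resultant acts 0.9 + 0.0529412 = 0.952941 m (along the plate) below the hinge at the top edge, so the moment about the hinge is M = F × 0.952941 = 200.574 × 0.952941 = 191.135 kN·m.

M ≈ 191.1 kN·m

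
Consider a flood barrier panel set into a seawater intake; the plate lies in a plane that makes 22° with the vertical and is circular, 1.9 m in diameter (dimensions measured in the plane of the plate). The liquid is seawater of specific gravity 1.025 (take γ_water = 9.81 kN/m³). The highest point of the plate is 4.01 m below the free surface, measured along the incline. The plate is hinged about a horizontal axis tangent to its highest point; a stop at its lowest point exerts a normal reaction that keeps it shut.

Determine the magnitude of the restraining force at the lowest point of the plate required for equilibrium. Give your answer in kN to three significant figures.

γ = 1.025 × 9.81 = 10.05525 kN/m³.
The plate makes 22° with the vertical, i.e. θ = 90° − 22° = 68° to the horizontal. Measuring y along the incline from the free-surface line, vertical depth h = y·sinθ with sinθ = 0.927184.
The centroid is at the centre, 0.95 m below the top of the plate, so y_c = 4.01 + 0.95 = 4.96 m and h_c = 4.96 × 0.927184 = 4.59883 m.
A = π(0.95)² = 2.83529 m².
Resultant F = γ·h_c·A = 10.05525 × 4.59883 × 2.83529 = 131.111 kN.
I_c = πr⁴/4 = π × 0.95⁴/4 = 0.639712 m⁴.
Centre of pressure: y_p = y_c + I_c/(y_c·A) = 4.96 + 0.639712/(4.96 × 2.83529) = 4.96 + 0.0454889 = 5.00549 m along the plane.
The resultant acts 0.95 + 0.0454889 = 0.995489 m (along the plate) below the hinge at the top edge, so the moment about the hinge is M = F × 0.995489 = 131.111 × 0.995489 = 130.52 kN·m.
A normal force at the bottom, 1.9 m from the hinge, must supply this moment: P = 130.52/1.9 = 68.6947 kN.

P ≈ 68.7 kN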